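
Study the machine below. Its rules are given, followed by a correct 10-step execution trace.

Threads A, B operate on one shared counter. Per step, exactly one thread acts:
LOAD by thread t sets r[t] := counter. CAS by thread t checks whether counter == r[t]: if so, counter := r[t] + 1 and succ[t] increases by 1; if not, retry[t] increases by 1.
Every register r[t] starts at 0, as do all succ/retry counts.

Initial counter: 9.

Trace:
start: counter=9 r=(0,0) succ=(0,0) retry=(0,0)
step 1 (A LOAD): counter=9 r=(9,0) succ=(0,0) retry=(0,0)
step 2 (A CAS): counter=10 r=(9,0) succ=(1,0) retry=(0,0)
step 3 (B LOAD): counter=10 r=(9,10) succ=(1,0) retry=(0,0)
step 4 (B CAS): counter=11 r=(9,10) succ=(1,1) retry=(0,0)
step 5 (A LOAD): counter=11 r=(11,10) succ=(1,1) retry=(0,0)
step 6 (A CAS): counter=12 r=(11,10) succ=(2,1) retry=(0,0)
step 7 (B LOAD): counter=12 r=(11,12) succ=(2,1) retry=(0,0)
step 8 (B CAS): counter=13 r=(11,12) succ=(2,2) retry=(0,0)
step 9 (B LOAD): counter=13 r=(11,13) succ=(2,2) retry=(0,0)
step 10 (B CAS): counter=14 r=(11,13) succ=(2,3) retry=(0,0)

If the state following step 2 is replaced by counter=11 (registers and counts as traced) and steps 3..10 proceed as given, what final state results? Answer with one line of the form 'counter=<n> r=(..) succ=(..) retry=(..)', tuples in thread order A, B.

state after step 2 := counter=11 r=(9,0) succ=(1,0) retry=(0,0)
step 3 (B LOAD): counter=11 r=(9,11) succ=(1,0) retry=(0,0)
step 4 (B CAS): counter=12 r=(9,11) succ=(1,1) retry=(0,0)
step 5 (A LOAD): counter=12 r=(12,11) succ=(1,1) retry=(0,0)
step 6 (A CAS): counter=13 r=(12,11) succ=(2,1) retry=(0,0)
step 7 (B LOAD): counter=13 r=(12,13) succ=(2,1) retry=(0,0)
step 8 (B CAS): counter=14 r=(12,13) succ=(2,2) retry=(0,0)
step 9 (B LOAD): counter=14 r=(12,14) succ=(2,2) retry=(0,0)
step 10 (B CAS): counter=15 r=(12,14) succ=(2,3) retry=(0,0)

counter=15 r=(12,14) succ=(2,3) retry=(0,0)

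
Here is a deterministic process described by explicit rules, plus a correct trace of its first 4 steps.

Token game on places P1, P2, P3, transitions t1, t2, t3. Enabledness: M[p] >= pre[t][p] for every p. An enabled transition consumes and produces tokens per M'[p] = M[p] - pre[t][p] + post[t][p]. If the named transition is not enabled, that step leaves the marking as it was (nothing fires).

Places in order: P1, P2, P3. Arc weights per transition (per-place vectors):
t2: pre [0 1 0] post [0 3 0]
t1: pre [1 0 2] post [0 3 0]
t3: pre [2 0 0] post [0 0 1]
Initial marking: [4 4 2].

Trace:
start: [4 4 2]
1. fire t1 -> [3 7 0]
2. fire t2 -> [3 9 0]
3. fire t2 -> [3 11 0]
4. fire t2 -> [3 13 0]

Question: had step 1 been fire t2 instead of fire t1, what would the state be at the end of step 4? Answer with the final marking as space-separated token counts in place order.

(re-executing from step 1 with the substitution; state before step 1: [4 4 2])
1. fire t2 -> [4 6 2]
2. fire t2 -> [4 8 2]
3. fire t2 -> [4 10 2]
4. fire t2 -> [4 12 2]

4 12 2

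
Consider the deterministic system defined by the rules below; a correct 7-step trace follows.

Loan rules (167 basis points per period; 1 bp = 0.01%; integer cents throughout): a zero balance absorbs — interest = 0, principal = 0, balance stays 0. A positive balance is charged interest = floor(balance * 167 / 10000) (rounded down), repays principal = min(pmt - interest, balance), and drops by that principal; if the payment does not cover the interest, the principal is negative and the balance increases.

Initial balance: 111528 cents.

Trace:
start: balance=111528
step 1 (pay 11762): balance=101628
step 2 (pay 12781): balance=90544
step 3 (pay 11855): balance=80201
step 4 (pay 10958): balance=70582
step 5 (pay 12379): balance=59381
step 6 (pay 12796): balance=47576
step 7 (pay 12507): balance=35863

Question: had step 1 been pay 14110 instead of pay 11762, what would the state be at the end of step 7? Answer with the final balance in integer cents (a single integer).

33268

(re-executing from step 1 with the substitution; state before step 1: balance=111528)
step 1 (pay 14110): balance=99280
step 2 (pay 12781): balance=88156
step 3 (pay 11855): balance=77773
step 4 (pay 10958): balance=68113
step 5 (pay 12379): balance=56871
step 6 (pay 12796): balance=45024
step 7 (pay 12507): balance=33268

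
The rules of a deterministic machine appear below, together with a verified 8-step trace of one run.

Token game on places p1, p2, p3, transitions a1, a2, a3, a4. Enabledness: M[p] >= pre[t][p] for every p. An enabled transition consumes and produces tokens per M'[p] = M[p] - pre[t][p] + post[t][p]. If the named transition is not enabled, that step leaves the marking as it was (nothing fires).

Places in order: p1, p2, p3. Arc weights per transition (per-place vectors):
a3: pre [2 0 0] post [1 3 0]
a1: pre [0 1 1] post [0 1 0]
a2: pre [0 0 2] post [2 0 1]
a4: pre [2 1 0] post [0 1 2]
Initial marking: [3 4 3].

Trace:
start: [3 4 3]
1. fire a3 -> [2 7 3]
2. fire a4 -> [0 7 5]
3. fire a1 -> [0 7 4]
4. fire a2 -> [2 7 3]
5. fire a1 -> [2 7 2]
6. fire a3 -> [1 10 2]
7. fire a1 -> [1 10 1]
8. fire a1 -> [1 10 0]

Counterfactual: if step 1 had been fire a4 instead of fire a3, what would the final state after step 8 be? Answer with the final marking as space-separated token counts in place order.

(re-executing from step 1 with the substitution; state before step 1: [3 4 3])
1. fire a4 -> [1 4 5]
2. fire a4 -> [1 4 5]
3. fire a1 -> [1 4 4]
4. fire a2 -> [3 4 3]
5. fire a1 -> [3 4 2]
6. fire a3 -> [2 7 2]
7. fire a1 -> [2 7 1]
8. fire a1 -> [2 7 0]

2 7 0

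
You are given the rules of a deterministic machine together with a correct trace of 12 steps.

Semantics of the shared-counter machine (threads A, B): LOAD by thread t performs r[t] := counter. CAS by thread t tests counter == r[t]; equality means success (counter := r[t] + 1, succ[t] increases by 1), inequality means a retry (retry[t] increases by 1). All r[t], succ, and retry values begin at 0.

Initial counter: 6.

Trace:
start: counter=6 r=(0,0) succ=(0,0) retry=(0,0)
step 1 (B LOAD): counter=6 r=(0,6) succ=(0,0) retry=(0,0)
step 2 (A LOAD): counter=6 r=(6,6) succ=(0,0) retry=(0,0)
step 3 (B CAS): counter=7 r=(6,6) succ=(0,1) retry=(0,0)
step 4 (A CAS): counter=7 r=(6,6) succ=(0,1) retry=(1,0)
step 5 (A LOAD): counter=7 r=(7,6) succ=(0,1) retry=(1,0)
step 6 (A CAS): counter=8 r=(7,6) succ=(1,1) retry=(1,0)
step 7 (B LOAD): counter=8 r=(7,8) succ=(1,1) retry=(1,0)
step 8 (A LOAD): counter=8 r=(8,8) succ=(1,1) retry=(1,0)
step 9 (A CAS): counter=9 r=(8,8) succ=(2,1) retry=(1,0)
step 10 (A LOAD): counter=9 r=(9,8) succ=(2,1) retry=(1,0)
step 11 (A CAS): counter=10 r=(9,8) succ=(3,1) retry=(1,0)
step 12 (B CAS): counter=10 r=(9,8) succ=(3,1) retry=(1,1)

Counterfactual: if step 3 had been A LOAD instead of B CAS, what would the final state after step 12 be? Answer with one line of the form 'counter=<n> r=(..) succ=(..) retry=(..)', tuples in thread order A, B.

counter=10 r=(9,8) succ=(4,0) retry=(0,1)

(re-executing from step 3 with the substitution; state before step 3: counter=6 r=(6,6) succ=(0,0) retry=(0,0))
step 3 (A LOAD): counter=6 r=(6,6) succ=(0,0) retry=(0,0)
step 4 (A CAS): counter=7 r=(6,6) succ=(1,0) retry=(0,0)
step 5 (A LOAD): counter=7 r=(7,6) succ=(1,0) retry=(0,0)
step 6 (A CAS): counter=8 r=(7,6) succ=(2,0) retry=(0,0)
step 7 (B LOAD): counter=8 r=(7,8) succ=(2,0) retry=(0,0)
step 8 (A LOAD): counter=8 r=(8,8) succ=(2,0) retry=(0,0)
step 9 (A CAS): counter=9 r=(8,8) succ=(3,0) retry=(0,0)
step 10 (A LOAD): counter=9 r=(9,8) succ=(3,0) retry=(0,0)
step 11 (A CAS): counter=10 r=(9,8) succ=(4,0) retry=(0,0)
step 12 (B CAS): counter=10 r=(9,8) succ=(4,0) retry=(0,1)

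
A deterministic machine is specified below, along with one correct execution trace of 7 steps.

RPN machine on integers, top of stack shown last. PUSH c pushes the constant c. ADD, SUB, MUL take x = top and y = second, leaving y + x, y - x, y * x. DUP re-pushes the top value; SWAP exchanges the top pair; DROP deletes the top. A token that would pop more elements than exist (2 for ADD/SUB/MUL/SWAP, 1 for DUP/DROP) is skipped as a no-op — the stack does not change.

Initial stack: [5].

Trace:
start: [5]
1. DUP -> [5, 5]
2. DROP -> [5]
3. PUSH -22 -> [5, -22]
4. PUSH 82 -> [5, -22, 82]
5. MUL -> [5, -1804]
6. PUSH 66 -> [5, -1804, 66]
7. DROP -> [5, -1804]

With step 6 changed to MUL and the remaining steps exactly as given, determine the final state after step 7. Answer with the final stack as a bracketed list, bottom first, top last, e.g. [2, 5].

(re-executing from step 6 with the substitution; state before step 6: [5, -1804])
6. MUL -> [-9020]
7. DROP -> []

[]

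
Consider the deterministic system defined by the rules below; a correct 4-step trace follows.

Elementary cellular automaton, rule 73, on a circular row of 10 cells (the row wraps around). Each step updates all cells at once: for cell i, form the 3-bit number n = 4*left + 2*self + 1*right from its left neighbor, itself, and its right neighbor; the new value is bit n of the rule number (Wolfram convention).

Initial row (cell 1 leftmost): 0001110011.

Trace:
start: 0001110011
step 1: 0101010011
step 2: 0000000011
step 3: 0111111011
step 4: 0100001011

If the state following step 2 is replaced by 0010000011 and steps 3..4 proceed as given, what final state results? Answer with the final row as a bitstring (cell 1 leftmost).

state after step 2 := 0010000011
step 3: 0000111011
step 4: 0110101011

0110101011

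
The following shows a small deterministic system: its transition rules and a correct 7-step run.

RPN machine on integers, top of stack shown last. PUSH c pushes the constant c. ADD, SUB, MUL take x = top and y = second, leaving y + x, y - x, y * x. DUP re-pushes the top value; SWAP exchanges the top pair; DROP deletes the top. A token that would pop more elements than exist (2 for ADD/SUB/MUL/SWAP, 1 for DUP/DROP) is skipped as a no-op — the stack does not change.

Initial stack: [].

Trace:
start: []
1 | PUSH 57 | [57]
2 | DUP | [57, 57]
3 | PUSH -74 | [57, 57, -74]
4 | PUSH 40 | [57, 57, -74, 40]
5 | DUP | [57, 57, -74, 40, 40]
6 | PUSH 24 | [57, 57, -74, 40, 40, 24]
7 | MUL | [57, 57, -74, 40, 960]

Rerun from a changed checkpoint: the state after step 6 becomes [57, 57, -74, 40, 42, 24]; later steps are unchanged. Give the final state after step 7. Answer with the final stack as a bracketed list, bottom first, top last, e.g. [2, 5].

[57, 57, -74, 40, 1008]

state after step 6 := [57, 57, -74, 40, 42, 24]
7 | MUL | [57, 57, -74, 40, 1008]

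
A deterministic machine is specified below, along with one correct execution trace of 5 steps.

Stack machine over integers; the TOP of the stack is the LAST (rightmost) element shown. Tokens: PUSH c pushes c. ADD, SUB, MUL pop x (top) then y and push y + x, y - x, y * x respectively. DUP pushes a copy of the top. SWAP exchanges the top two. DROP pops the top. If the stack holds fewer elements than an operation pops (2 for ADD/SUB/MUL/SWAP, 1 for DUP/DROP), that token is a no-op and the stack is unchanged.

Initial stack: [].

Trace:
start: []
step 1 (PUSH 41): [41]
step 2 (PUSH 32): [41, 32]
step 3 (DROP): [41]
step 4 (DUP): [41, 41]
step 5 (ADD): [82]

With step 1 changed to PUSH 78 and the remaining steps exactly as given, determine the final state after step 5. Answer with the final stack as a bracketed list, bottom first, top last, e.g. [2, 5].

(re-executing from step 1 with the substitution; state before step 1: [])
step 1 (PUSH 78): [78]
step 2 (PUSH 32): [78, 32]
step 3 (DROP): [78]
step 4 (DUP): [78, 78]
step 5 (ADD): [156]

[156]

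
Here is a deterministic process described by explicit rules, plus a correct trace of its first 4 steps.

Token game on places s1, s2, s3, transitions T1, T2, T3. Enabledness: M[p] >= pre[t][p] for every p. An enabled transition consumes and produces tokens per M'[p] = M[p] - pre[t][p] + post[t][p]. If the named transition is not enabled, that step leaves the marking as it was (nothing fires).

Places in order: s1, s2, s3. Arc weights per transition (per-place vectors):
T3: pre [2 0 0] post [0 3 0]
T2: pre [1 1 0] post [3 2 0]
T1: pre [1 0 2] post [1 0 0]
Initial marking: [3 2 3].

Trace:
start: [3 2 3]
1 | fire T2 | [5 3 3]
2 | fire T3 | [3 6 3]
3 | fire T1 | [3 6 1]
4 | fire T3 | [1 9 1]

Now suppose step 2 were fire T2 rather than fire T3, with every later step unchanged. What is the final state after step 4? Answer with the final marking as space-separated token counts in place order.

(re-executing from step 2 with the substitution; state before step 2: [5 3 3])
2 | fire T2 | [7 4 3]
3 | fire T1 | [7 4 1]
4 | fire T3 | [5 7 1]

5 7 1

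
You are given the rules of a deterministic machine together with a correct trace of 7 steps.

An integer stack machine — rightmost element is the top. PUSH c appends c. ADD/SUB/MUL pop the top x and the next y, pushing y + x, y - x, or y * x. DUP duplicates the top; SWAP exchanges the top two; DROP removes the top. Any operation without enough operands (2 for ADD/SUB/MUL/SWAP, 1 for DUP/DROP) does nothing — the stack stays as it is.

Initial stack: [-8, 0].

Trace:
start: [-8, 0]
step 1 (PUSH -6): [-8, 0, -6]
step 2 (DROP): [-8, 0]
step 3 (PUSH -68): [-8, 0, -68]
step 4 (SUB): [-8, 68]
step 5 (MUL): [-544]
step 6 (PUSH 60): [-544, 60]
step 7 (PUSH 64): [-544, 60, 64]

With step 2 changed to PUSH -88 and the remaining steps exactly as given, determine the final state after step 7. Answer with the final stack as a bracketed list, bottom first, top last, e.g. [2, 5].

(re-executing from step 2 with the substitution; state before step 2: [-8, 0, -6])
step 2 (PUSH -88): [-8, 0, -6, -88]
step 3 (PUSH -68): [-8, 0, -6, -88, -68]
step 4 (SUB): [-8, 0, -6, -20]
step 5 (MUL): [-8, 0, 120]
step 6 (PUSH 60): [-8, 0, 120, 60]
step 7 (PUSH 64): [-8, 0, 120, 60, 64]

[-8, 0, 120, 60, 64]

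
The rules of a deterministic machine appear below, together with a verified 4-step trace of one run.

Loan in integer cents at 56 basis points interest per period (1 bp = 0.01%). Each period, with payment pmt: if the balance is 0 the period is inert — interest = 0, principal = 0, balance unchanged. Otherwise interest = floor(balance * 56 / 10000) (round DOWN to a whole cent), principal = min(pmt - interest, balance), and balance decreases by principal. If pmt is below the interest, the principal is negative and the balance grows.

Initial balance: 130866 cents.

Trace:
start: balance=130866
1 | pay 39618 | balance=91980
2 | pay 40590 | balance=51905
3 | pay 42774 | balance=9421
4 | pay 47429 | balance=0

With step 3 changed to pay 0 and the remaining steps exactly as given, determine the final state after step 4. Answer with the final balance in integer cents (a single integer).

5058

(re-executing from step 3 with the substitution; state before step 3: balance=51905)
3 | pay 0 | balance=52195
4 | pay 47429 | balance=5058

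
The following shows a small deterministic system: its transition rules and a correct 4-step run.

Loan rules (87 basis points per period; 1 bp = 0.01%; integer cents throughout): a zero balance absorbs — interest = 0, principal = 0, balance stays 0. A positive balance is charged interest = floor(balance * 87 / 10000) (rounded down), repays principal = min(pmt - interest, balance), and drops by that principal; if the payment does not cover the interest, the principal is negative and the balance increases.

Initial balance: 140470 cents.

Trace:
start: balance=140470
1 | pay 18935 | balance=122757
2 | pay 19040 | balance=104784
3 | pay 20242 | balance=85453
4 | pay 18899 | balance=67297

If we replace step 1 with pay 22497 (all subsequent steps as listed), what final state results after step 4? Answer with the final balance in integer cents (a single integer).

(re-executing from step 1 with the substitution; state before step 1: balance=140470)
1 | pay 22497 | balance=119195
2 | pay 19040 | balance=101191
3 | pay 20242 | balance=81829
4 | pay 18899 | balance=63641

63641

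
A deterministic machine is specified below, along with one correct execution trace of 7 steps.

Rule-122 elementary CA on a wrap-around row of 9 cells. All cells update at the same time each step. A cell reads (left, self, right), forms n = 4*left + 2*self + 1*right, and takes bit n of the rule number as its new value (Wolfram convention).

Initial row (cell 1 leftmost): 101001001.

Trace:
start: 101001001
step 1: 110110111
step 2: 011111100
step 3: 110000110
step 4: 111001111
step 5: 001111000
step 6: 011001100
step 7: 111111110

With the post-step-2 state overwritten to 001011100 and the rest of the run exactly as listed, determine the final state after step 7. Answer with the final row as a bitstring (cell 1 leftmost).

state after step 2 := 001011100
step 3: 010110110
step 4: 101111111
step 5: 111000000
step 6: 101100001
step 7: 111110011

111110011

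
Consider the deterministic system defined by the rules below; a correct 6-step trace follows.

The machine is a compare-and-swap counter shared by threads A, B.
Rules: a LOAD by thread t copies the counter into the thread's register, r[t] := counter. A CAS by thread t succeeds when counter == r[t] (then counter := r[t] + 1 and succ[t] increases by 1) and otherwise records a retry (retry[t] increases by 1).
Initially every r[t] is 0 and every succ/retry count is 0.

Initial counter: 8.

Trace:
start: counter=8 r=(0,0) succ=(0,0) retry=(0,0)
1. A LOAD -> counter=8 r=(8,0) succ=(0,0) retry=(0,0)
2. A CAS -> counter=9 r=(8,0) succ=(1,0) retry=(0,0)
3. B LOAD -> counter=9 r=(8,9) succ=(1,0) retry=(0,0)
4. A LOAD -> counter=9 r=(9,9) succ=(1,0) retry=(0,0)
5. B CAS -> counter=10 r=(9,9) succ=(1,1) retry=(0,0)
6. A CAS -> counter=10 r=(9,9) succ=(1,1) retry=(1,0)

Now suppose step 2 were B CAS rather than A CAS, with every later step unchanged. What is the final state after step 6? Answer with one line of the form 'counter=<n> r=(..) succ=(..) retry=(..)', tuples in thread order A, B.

(re-executing from step 2 with the substitution; state before step 2: counter=8 r=(8,0) succ=(0,0) retry=(0,0))
2. B CAS -> counter=8 r=(8,0) succ=(0,0) retry=(0,1)
3. B LOAD -> counter=8 r=(8,8) succ=(0,0) retry=(0,1)
4. A LOAD -> counter=8 r=(8,8) succ=(0,0) retry=(0,1)
5. B CAS -> counter=9 r=(8,8) succ=(0,1) retry=(0,1)
6. A CAS -> counter=9 r=(8,8) succ=(0,1) retry=(1,1)

counter=9 r=(8,8) succ=(0,1) retry=(1,1)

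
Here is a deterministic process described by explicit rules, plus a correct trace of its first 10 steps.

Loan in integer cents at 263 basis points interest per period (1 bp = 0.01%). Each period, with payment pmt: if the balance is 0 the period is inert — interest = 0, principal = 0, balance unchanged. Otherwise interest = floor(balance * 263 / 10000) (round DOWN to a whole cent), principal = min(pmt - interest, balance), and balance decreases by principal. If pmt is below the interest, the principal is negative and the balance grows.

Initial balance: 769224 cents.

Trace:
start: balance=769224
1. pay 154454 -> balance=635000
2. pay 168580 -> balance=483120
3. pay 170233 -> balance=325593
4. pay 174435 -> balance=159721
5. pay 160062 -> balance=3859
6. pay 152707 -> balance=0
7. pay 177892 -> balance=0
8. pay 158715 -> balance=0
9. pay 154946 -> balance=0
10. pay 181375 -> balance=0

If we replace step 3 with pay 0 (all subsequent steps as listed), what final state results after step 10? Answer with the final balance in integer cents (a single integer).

(re-executing from step 3 with the substitution; state before step 3: balance=483120)
3. pay 0 -> balance=495826
4. pay 174435 -> balance=334431
5. pay 160062 -> balance=183164
6. pay 152707 -> balance=35274
7. pay 177892 -> balance=0
8. pay 158715 -> balance=0
9. pay 154946 -> balance=0
10. pay 181375 -> balance=0

0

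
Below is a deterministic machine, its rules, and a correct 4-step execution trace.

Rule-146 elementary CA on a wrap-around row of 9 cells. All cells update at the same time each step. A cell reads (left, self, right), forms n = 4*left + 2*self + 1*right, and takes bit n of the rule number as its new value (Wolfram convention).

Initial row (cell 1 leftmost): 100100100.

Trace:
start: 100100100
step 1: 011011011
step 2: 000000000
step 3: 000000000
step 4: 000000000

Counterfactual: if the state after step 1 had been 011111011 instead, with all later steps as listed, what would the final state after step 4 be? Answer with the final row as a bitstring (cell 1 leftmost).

100000100

state after step 1 := 011111011
step 2: 001110000
step 3: 010101000
step 4: 100000100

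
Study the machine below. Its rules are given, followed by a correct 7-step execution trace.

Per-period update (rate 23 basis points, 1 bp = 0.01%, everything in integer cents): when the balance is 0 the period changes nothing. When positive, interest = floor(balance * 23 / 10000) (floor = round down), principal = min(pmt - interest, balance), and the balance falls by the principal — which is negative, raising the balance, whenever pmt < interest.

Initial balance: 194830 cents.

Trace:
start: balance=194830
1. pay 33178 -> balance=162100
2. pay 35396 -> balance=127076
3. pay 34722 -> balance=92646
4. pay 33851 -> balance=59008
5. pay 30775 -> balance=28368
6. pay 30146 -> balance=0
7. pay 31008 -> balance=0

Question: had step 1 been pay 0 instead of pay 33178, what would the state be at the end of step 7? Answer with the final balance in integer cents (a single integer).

913

(re-executing from step 1 with the substitution; state before step 1: balance=194830)
1. pay 0 -> balance=195278
2. pay 35396 -> balance=160331
3. pay 34722 -> balance=125977
4. pay 33851 -> balance=92415
5. pay 30775 -> balance=61852
6. pay 30146 -> balance=31848
7. pay 31008 -> balance=913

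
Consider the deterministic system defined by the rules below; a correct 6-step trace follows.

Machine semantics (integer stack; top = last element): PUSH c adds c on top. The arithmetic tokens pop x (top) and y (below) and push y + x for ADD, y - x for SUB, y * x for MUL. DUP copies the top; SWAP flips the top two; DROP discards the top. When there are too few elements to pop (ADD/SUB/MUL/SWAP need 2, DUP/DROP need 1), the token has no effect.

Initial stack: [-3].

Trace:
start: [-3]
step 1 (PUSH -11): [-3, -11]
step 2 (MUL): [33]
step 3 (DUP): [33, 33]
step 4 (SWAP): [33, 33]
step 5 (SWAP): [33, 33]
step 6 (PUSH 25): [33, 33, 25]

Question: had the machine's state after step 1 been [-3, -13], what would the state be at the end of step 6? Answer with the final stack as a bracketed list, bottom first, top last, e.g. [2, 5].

[39, 39, 25]

state after step 1 := [-3, -13]
step 2 (MUL): [39]
step 3 (DUP): [39, 39]
step 4 (SWAP): [39, 39]
step 5 (SWAP): [39, 39]
step 6 (PUSH 25): [39, 39, 25]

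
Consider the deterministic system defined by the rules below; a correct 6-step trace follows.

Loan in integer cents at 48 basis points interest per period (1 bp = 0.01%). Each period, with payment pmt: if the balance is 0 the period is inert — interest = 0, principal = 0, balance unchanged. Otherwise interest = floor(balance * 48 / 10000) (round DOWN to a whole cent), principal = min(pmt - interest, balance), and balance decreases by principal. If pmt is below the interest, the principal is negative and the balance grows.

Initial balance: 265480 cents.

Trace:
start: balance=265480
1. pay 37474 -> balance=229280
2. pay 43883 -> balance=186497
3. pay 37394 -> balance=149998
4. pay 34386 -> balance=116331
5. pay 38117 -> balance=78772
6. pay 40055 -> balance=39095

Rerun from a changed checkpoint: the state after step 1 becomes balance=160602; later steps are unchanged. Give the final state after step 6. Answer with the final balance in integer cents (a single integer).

0

state after step 1 := balance=160602
2. pay 43883 -> balance=117489
3. pay 37394 -> balance=80658
4. pay 34386 -> balance=46659
5. pay 38117 -> balance=8765
6. pay 40055 -> balance=0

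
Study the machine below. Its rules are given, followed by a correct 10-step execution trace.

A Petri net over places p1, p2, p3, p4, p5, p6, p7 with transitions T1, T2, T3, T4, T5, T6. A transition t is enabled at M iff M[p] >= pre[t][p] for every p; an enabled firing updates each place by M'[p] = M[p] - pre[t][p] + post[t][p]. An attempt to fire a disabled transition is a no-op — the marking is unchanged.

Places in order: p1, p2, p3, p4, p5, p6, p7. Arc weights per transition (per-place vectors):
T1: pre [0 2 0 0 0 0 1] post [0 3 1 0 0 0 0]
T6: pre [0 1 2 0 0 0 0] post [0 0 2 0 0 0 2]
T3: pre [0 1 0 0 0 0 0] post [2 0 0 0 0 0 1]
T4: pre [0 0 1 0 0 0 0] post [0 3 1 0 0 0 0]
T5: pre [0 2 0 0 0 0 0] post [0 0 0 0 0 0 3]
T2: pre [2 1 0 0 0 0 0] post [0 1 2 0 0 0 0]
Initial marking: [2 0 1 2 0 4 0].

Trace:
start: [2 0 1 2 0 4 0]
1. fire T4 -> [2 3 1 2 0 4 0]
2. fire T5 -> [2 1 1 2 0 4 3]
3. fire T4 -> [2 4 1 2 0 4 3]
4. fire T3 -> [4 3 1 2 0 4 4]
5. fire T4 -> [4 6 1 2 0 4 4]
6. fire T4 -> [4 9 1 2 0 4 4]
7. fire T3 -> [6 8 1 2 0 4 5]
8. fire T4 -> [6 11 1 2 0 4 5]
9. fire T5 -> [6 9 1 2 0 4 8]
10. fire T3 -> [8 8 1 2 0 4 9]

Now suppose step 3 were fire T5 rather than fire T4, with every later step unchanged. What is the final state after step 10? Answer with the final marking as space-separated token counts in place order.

8 5 1 2 0 4 9

(re-executing from step 3 with the substitution; state before step 3: [2 1 1 2 0 4 3])
3. fire T5 -> [2 1 1 2 0 4 3]
4. fire T3 -> [4 0 1 2 0 4 4]
5. fire T4 -> [4 3 1 2 0 4 4]
6. fire T4 -> [4 6 1 2 0 4 4]
7. fire T3 -> [6 5 1 2 0 4 5]
8. fire T4 -> [6 8 1 2 0 4 5]
9. fire T5 -> [6 6 1 2 0 4 8]
10. fire T3 -> [8 5 1 2 0 4 9]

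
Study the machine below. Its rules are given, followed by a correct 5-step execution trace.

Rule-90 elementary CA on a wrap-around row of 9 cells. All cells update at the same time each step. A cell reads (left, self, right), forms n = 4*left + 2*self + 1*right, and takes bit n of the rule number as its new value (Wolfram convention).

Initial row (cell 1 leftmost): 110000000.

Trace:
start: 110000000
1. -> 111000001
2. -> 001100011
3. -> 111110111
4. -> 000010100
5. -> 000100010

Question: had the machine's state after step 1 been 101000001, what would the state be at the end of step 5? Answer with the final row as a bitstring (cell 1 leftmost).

000101110

state after step 1 := 101000001
2. -> 100100011
3. -> 111010110
4. -> 101000110
5. -> 000101110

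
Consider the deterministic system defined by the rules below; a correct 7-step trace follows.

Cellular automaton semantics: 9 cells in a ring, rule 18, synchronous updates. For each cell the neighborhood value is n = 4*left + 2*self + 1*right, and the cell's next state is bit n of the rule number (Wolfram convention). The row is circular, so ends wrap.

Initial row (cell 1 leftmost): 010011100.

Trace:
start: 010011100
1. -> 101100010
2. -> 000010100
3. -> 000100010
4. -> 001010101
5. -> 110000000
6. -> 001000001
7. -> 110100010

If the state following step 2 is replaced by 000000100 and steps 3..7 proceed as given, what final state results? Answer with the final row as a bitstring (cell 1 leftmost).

100100000

state after step 2 := 000000100
3. -> 000001010
4. -> 000010001
5. -> 100101010
6. -> 011000000
7. -> 100100000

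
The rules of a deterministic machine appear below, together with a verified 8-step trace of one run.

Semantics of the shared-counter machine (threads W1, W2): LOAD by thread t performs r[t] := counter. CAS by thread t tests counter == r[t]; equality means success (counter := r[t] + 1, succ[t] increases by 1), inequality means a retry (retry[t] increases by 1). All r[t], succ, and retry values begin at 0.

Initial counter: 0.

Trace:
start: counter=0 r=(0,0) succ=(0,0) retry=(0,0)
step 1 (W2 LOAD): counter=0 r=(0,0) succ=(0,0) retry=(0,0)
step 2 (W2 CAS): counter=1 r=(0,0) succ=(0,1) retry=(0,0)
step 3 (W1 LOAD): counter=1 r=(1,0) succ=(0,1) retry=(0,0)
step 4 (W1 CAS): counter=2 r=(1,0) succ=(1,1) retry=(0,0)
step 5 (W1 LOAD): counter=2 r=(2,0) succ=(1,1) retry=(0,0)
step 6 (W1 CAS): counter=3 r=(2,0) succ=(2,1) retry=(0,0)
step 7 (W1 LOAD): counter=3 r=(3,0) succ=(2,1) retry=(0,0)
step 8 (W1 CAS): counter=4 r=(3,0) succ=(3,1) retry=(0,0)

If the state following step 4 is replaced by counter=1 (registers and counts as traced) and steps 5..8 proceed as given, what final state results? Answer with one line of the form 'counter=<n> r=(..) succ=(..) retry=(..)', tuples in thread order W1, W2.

counter=3 r=(2,0) succ=(3,1) retry=(0,0)

state after step 4 := counter=1 r=(1,0) succ=(1,1) retry=(0,0)
step 5 (W1 LOAD): counter=1 r=(1,0) succ=(1,1) retry=(0,0)
step 6 (W1 CAS): counter=2 r=(1,0) succ=(2,1) retry=(0,0)
step 7 (W1 LOAD): counter=2 r=(2,0) succ=(2,1) retry=(0,0)
step 8 (W1 CAS): counter=3 r=(2,0) succ=(3,1) retry=(0,0)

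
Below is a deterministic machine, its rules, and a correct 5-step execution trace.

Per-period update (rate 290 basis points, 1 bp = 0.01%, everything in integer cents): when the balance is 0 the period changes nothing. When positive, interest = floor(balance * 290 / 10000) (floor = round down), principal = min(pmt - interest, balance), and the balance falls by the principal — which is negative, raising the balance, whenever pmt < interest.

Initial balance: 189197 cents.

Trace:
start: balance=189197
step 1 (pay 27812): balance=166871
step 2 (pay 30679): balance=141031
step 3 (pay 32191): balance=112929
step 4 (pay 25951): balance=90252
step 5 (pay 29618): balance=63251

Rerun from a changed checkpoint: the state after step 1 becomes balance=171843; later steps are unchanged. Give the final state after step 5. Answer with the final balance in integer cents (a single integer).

68826

state after step 1 := balance=171843
step 2 (pay 30679): balance=146147
step 3 (pay 32191): balance=118194
step 4 (pay 25951): balance=95670
step 5 (pay 29618): balance=68826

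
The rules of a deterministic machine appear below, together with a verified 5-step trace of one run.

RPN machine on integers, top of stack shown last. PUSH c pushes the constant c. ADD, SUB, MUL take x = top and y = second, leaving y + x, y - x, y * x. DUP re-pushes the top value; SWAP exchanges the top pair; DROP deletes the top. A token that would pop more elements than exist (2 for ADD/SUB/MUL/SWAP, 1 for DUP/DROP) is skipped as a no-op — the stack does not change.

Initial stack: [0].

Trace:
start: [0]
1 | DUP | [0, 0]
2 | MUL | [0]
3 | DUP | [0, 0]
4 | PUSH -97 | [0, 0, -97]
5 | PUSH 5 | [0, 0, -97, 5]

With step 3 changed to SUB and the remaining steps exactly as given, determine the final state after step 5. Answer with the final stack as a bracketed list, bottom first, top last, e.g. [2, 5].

[0, -97, 5]

(re-executing from step 3 with the substitution; state before step 3: [0])
3 | SUB | [0]
4 | PUSH -97 | [0, -97]
5 | PUSH 5 | [0, -97, 5]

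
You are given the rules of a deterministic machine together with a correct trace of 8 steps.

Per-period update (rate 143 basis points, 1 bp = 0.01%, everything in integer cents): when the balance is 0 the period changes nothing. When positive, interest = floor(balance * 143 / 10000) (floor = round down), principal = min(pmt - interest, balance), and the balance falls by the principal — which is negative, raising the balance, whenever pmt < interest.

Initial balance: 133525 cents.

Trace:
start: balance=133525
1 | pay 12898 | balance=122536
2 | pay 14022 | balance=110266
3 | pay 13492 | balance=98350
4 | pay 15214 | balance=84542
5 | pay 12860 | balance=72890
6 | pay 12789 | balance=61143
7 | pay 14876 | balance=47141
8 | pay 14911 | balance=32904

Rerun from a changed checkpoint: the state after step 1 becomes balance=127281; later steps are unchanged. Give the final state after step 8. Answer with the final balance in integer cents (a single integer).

38146

state after step 1 := balance=127281
2 | pay 14022 | balance=115079
3 | pay 13492 | balance=103232
4 | pay 15214 | balance=89494
5 | pay 12860 | balance=77913
6 | pay 12789 | balance=66238
7 | pay 14876 | balance=52309
8 | pay 14911 | balance=38146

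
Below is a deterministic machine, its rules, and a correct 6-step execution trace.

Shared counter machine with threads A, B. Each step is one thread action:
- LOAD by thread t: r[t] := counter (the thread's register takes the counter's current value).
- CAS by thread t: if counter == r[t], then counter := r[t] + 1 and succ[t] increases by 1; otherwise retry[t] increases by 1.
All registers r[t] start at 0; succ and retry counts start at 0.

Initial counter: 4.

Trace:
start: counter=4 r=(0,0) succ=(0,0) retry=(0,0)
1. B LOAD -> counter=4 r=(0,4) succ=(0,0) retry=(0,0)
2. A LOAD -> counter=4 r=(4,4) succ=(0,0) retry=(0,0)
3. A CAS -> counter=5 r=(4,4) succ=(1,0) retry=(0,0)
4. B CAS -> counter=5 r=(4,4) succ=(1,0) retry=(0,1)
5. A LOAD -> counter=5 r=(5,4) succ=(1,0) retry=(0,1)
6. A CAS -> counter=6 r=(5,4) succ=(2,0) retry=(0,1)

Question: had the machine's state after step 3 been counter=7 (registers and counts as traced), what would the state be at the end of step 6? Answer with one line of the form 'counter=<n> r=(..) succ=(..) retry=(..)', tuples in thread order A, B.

state after step 3 := counter=7 r=(4,4) succ=(1,0) retry=(0,0)
4. B CAS -> counter=7 r=(4,4) succ=(1,0) retry=(0,1)
5. A LOAD -> counter=7 r=(7,4) succ=(1,0) retry=(0,1)
6. A CAS -> counter=8 r=(7,4) succ=(2,0) retry=(0,1)

counter=8 r=(7,4) succ=(2,0) retry=(0,1)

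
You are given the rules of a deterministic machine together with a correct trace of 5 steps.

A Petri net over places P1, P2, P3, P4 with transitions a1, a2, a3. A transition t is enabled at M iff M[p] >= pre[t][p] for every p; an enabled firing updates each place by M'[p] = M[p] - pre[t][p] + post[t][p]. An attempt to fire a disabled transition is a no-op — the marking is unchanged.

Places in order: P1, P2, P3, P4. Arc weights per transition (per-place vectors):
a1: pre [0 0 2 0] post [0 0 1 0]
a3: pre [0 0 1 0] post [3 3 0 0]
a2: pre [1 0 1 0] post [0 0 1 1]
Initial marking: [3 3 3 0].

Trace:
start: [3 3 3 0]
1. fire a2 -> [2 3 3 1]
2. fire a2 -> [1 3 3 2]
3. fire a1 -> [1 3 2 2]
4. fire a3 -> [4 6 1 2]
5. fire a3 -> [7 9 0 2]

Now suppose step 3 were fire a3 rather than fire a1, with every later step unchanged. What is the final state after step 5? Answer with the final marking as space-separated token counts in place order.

(re-executing from step 3 with the substitution; state before step 3: [1 3 3 2])
3. fire a3 -> [4 6 2 2]
4. fire a3 -> [7 9 1 2]
5. fire a3 -> [10 12 0 2]

10 12 0 2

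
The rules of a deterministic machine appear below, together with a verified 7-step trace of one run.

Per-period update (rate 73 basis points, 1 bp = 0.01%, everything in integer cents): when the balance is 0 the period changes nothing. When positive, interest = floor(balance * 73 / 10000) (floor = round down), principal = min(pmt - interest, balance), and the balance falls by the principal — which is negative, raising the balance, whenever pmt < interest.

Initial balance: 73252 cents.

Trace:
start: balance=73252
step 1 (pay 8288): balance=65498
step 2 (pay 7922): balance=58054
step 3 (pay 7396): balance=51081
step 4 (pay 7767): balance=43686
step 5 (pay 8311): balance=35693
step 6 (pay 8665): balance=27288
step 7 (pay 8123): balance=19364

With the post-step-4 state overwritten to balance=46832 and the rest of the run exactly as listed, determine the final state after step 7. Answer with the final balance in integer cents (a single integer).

state after step 4 := balance=46832
step 5 (pay 8311): balance=38862
step 6 (pay 8665): balance=30480
step 7 (pay 8123): balance=22579

22579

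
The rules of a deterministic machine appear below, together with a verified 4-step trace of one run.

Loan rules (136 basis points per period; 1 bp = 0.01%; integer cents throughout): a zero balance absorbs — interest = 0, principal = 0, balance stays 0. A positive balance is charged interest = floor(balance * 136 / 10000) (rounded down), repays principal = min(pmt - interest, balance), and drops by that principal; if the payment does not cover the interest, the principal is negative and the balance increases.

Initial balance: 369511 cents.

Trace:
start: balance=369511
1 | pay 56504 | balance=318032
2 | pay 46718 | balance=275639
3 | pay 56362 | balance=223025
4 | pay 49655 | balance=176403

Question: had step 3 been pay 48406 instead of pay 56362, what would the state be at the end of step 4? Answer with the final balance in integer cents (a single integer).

184467

(re-executing from step 3 with the substitution; state before step 3: balance=275639)
3 | pay 48406 | balance=230981
4 | pay 49655 | balance=184467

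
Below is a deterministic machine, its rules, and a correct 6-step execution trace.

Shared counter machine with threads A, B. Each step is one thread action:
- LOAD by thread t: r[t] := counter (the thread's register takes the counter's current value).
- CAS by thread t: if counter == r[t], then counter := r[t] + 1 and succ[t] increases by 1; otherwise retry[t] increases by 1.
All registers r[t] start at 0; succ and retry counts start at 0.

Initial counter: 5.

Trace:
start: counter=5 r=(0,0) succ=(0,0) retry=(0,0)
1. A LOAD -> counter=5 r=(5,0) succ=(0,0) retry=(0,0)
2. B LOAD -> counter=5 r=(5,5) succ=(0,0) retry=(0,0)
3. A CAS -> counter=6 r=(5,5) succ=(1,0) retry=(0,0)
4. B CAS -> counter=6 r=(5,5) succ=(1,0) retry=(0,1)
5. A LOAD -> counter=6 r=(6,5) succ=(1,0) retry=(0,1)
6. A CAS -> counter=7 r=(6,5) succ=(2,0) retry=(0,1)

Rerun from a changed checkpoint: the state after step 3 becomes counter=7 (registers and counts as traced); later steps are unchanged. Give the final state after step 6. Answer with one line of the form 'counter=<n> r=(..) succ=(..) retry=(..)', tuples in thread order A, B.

counter=8 r=(7,5) succ=(2,0) retry=(0,1)

state after step 3 := counter=7 r=(5,5) succ=(1,0) retry=(0,0)
4. B CAS -> counter=7 r=(5,5) succ=(1,0) retry=(0,1)
5. A LOAD -> counter=7 r=(7,5) succ=(1,0) retry=(0,1)
6. A CAS -> counter=8 r=(7,5) succ=(2,0) retry=(0,1)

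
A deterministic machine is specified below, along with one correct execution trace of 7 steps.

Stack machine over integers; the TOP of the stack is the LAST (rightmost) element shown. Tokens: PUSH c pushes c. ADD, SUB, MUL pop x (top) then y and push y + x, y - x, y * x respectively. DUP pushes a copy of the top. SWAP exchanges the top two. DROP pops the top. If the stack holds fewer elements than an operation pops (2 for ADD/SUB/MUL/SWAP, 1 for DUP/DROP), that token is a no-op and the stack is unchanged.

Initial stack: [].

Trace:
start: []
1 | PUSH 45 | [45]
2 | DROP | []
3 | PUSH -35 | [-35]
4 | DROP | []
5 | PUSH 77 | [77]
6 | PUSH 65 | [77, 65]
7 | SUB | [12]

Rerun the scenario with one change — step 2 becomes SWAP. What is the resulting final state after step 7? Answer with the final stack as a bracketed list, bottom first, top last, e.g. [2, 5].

(re-executing from step 2 with the substitution; state before step 2: [45])
2 | SWAP | [45]
3 | PUSH -35 | [45, -35]
4 | DROP | [45]
5 | PUSH 77 | [45, 77]
6 | PUSH 65 | [45, 77, 65]
7 | SUB | [45, 12]

[45, 12]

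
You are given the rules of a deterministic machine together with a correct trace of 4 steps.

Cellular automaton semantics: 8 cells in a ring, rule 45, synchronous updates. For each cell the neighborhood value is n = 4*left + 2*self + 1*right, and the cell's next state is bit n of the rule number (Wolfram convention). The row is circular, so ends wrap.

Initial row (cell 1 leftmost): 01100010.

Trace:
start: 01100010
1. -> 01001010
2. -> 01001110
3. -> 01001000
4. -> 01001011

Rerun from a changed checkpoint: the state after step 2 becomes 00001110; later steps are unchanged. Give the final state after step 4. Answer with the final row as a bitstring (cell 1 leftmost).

10011010

state after step 2 := 00001110
3. -> 11101000
4. -> 10011010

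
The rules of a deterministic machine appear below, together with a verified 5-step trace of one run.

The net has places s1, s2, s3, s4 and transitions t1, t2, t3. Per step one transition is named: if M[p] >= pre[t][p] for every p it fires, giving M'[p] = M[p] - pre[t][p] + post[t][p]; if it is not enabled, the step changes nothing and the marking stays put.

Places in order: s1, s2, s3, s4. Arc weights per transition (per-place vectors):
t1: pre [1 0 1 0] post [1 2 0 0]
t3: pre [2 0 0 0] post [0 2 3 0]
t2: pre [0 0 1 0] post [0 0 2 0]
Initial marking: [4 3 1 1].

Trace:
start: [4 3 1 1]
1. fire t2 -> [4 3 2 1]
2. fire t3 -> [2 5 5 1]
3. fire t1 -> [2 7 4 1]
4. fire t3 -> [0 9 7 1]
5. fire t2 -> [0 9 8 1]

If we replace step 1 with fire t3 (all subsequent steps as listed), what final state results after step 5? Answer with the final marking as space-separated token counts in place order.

0 7 8 1

(re-executing from step 1 with the substitution; state before step 1: [4 3 1 1])
1. fire t3 -> [2 5 4 1]
2. fire t3 -> [0 7 7 1]
3. fire t1 -> [0 7 7 1]
4. fire t3 -> [0 7 7 1]
5. fire t2 -> [0 7 8 1]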